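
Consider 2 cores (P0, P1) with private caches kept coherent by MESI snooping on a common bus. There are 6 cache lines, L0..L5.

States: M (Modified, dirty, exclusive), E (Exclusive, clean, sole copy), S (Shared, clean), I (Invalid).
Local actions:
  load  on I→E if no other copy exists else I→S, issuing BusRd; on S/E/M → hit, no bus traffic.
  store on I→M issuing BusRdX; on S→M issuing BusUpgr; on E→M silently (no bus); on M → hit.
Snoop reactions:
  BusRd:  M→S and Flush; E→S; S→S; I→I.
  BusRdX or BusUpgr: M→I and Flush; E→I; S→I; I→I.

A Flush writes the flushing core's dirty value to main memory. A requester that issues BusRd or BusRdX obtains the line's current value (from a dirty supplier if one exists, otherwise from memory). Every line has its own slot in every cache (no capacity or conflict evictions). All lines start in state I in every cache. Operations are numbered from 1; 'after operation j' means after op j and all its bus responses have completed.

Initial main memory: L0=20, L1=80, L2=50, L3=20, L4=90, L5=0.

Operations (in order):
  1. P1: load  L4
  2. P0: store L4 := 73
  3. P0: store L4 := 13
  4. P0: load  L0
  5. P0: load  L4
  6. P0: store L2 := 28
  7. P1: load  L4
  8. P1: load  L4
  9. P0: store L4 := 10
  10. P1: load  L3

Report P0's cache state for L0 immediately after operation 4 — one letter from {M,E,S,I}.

[1] P1: load  L4 | P0:I, P1:E(90) | bus: BusRd
[2] P0: store L4 := 73 | P0:M(73), P1:I | bus: BusRdX
[3] P0: store L4 := 13 | P0:M(13), P1:I | bus: none
[4] P0: load  L0 | P0:E(20), P1:I | bus: BusRd
[5] P0: load  L4 | P0:M(13), P1:I | bus: none
[6] P0: store L2 := 28 | P0:M(28), P1:I | bus: BusRdX
[7] P1: load  L4 | P0:S(13), P1:S(13) | bus: BusRd,Flush
[8] P1: load  L4 | P0:S(13), P1:S(13) | bus: none
[9] P0: store L4 := 10 | P0:M(10), P1:I | bus: BusUpgr
[10] P1: load  L3 | P0:I, P1:E(20) | bus: BusRd

state = E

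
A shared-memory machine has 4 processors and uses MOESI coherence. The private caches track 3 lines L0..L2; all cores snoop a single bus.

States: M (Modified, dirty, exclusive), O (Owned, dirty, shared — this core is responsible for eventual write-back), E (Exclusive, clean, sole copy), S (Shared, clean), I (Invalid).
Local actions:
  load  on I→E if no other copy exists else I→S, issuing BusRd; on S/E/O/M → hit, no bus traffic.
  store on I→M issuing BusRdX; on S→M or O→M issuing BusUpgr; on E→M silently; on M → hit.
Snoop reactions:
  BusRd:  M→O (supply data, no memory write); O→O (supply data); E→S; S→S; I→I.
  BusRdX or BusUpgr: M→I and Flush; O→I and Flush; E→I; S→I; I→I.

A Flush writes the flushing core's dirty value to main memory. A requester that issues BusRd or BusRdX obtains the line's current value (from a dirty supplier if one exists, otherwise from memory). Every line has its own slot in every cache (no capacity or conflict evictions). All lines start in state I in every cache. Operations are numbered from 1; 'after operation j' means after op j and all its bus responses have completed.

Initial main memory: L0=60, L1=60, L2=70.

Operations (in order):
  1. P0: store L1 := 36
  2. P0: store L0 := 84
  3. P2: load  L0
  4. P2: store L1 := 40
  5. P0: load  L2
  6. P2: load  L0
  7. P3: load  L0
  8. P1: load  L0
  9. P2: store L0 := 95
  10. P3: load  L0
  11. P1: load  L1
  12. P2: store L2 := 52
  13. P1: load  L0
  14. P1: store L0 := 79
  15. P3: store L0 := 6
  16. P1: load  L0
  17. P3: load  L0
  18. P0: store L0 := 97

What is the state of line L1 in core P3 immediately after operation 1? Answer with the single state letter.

[1] P0: store L1 := 36 | P0:M(36), P1:I, P2:I, P3:I | bus: BusRdX
[2] P0: store L0 := 84 | P0:M(84), P1:I, P2:I, P3:I | bus: BusRdX
[3] P2: load  L0 | P0:O(84), P1:I, P2:S(84), P3:I | bus: BusRd
[4] P2: store L1 := 40 | P0:I, P1:I, P2:M(40), P3:I | bus: BusRdX,Flush
[5] P0: load  L2 | P0:E(70), P1:I, P2:I, P3:I | bus: BusRd
[6] P2: load  L0 | P0:O(84), P1:I, P2:S(84), P3:I | bus: none
[7] P3: load  L0 | P0:O(84), P1:I, P2:S(84), P3:S(84) | bus: BusRd
[8] P1: load  L0 | P0:O(84), P1:S(84), P2:S(84), P3:S(84) | bus: BusRd
[9] P2: store L0 := 95 | P0:I, P1:I, P2:M(95), P3:I | bus: BusUpgr,Flush
[10] P3: load  L0 | P0:I, P1:I, P2:O(95), P3:S(95) | bus: BusRd
[11] P1: load  L1 | P0:I, P1:S(40), P2:O(40), P3:I | bus: BusRd
[12] P2: store L2 := 52 | P0:I, P1:I, P2:M(52), P3:I | bus: BusRdX
[13] P1: load  L0 | P0:I, P1:S(95), P2:O(95), P3:S(95) | bus: BusRd
[14] P1: store L0 := 79 | P0:I, P1:M(79), P2:I, P3:I | bus: BusUpgr,Flush
[15] P3: store L0 := 6 | P0:I, P1:I, P2:I, P3:M(6) | bus: BusRdX,Flush
[16] P1: load  L0 | P0:I, P1:S(6), P2:I, P3:O(6) | bus: BusRd
[17] P3: load  L0 | P0:I, P1:S(6), P2:I, P3:O(6) | bus: none
[18] P0: store L0 := 97 | P0:M(97), P1:I, P2:I, P3:I | bus: BusRdX,Flush

state = I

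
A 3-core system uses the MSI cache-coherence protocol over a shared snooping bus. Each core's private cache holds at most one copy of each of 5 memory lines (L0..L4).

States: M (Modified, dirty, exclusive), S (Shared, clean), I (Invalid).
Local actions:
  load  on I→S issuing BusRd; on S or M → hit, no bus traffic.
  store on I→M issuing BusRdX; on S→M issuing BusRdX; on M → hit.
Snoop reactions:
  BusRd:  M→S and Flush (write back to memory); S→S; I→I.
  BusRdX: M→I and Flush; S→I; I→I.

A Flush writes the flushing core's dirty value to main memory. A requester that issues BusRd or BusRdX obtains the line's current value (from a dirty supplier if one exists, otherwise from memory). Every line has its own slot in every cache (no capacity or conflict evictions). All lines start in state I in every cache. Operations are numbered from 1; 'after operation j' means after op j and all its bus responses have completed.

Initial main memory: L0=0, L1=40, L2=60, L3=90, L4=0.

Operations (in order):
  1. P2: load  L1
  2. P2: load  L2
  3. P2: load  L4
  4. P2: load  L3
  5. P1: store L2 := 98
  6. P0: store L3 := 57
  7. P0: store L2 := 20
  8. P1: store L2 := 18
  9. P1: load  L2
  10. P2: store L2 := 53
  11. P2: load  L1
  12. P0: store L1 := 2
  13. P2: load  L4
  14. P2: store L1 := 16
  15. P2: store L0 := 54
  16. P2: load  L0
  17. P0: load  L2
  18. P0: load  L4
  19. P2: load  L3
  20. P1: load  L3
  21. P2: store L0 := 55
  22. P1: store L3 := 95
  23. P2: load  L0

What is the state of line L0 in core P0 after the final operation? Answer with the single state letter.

[1] P2: load  L1 | P0:I, P1:I, P2:S(40) | bus: BusRd
[2] P2: load  L2 | P0:I, P1:I, P2:S(60) | bus: BusRd
[3] P2: load  L4 | P0:I, P1:I, P2:S(0) | bus: BusRd
[4] P2: load  L3 | P0:I, P1:I, P2:S(90) | bus: BusRd
[5] P1: store L2 := 98 | P0:I, P1:M(98), P2:I | bus: BusRdX
[6] P0: store L3 := 57 | P0:M(57), P1:I, P2:I | bus: BusRdX
[7] P0: store L2 := 20 | P0:M(20), P1:I, P2:I | bus: BusRdX,Flush
[8] P1: store L2 := 18 | P0:I, P1:M(18), P2:I | bus: BusRdX,Flush
[9] P1: load  L2 | P0:I, P1:M(18), P2:I | bus: none
[10] P2: store L2 := 53 | P0:I, P1:I, P2:M(53) | bus: BusRdX,Flush
[11] P2: load  L1 | P0:I, P1:I, P2:S(40) | bus: none
[12] P0: store L1 := 2 | P0:M(2), P1:I, P2:I | bus: BusRdX
[13] P2: load  L4 | P0:I, P1:I, P2:S(0) | bus: none
[14] P2: store L1 := 16 | P0:I, P1:I, P2:M(16) | bus: BusRdX,Flush
[15] P2: store L0 := 54 | P0:I, P1:I, P2:M(54) | bus: BusRdX
[16] P2: load  L0 | P0:I, P1:I, P2:M(54) | bus: none
[17] P0: load  L2 | P0:S(53), P1:I, P2:S(53) | bus: BusRd,Flush
[18] P0: load  L4 | P0:S(0), P1:I, P2:S(0) | bus: BusRd
[19] P2: load  L3 | P0:S(57), P1:I, P2:S(57) | bus: BusRd,Flush
[20] P1: load  L3 | P0:S(57), P1:S(57), P2:S(57) | bus: BusRd
[21] P2: store L0 := 55 | P0:I, P1:I, P2:M(55) | bus: none
[22] P1: store L3 := 95 | P0:I, P1:M(95), P2:I | bus: BusRdX
[23] P2: load  L0 | P0:I, P1:I, P2:M(55) | bus: none

state = I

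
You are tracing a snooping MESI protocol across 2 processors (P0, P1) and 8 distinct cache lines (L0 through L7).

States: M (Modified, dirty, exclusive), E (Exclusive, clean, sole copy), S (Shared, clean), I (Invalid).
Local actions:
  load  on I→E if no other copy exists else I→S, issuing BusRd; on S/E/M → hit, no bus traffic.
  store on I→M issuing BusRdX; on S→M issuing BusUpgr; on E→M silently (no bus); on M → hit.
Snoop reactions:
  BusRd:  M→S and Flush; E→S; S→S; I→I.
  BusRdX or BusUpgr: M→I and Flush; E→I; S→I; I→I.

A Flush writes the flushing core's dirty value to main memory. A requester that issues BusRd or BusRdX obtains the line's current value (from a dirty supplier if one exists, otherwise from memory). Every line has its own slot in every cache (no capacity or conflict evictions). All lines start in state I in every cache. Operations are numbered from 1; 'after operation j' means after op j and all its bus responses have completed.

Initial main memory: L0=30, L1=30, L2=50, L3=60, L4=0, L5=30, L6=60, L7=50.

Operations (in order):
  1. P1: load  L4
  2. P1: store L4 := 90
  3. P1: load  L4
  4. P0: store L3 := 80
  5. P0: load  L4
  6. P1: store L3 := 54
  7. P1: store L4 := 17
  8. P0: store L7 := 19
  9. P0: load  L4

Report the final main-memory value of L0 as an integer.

1. P1: load  L4  bus=[BusRd]  L4: P0=I P1=E  mem[L4]=0
2. P1: store L4 := 90  bus=[-]  L4: P0=I P1=M  mem[L4]=0
3. P1: load  L4  bus=[-]  L4: P0=I P1=M  mem[L4]=0
4. P0: store L3 := 80  bus=[BusRdX]  L3: P0=M P1=I  mem[L3]=60
5. P0: load  L4  bus=[BusRd,Flush]  L4: P0=S P1=S  mem[L4]=90
6. P1: store L3 := 54  bus=[BusRdX,Flush]  L3: P0=I P1=M  mem[L3]=80
7. P1: store L4 := 17  bus=[BusUpgr]  L4: P0=I P1=M  mem[L4]=90
8. P0: store L7 := 19  bus=[BusRdX]  L7: P0=M P1=I  mem[L7]=50
9. P0: load  L4  bus=[BusRd,Flush]  L4: P0=S P1=S  mem[L4]=17

memory[L0] = 30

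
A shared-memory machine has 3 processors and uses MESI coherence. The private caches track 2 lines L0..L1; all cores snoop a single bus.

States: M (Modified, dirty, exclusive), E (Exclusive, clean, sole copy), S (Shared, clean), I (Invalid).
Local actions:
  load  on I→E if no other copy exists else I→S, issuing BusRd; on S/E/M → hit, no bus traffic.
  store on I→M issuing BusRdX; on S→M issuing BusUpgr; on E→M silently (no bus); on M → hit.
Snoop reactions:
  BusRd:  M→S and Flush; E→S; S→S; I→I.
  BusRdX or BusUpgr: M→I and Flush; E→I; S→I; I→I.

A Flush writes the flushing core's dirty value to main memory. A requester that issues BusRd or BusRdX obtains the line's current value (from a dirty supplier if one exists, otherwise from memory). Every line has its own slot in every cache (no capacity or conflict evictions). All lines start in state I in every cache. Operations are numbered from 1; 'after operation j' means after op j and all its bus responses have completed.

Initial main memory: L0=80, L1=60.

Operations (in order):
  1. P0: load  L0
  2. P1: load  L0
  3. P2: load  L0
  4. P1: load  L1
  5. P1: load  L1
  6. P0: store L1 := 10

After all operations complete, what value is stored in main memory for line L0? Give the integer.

step 1: P0: load  L0  ⟶  EII  (L0)  txn=BusRd  M[L0]=80
step 2: P1: load  L0  ⟶  SSI  (L0)  txn=BusRd  M[L0]=80
step 3: P2: load  L0  ⟶  SSS  (L0)  txn=BusRd  M[L0]=80
step 4: P1: load  L1  ⟶  IEI  (L1)  txn=BusRd  M[L1]=60
step 5: P1: load  L1  ⟶  IEI  (L1)  txn=∅  M[L1]=60
step 6: P0: store L1 := 10  ⟶  MII  (L1)  txn=BusRdX  M[L1]=60

memory[L0] = 80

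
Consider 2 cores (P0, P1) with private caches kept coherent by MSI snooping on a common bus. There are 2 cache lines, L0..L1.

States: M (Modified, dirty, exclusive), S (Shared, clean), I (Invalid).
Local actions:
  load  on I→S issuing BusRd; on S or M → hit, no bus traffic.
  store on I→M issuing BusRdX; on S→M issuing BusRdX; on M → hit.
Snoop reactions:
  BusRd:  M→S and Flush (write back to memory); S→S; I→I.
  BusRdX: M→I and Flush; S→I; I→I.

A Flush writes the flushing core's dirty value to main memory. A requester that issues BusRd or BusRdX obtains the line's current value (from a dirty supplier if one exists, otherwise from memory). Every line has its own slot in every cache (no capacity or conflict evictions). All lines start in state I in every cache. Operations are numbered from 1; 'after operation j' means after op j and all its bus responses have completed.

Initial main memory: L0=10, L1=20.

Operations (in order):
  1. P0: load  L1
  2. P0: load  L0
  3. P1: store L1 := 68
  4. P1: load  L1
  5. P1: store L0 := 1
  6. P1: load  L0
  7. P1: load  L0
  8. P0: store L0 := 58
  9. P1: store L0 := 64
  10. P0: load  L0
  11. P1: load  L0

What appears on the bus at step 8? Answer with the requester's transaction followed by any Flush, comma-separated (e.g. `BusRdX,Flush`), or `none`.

bus = BusRdX,Flush

  op1 P0: load  L1 → S/I on L1; bus BusRd; mem=20
  op2 P0: load  L0 → S/I on L0; bus BusRd; mem=10
  op3 P1: store L1 := 68 → I/M on L1; bus BusRdX; mem=20
  op4 P1: load  L1 → I/M on L1; bus (none); mem=20
  op5 P1: store L0 := 1 → I/M on L0; bus BusRdX; mem=10
  op6 P1: load  L0 → I/M on L0; bus (none); mem=10
  op7 P1: load  L0 → I/M on L0; bus (none); mem=10
  op8 P0: store L0 := 58 → M/I on L0; bus BusRdX Flush; mem=1
  op9 P1: store L0 := 64 → I/M on L0; bus BusRdX Flush; mem=58
  op10 P0: load  L0 → S/S on L0; bus BusRd Flush; mem=64
  op11 P1: load  L0 → S/S on L0; bus (none); mem=64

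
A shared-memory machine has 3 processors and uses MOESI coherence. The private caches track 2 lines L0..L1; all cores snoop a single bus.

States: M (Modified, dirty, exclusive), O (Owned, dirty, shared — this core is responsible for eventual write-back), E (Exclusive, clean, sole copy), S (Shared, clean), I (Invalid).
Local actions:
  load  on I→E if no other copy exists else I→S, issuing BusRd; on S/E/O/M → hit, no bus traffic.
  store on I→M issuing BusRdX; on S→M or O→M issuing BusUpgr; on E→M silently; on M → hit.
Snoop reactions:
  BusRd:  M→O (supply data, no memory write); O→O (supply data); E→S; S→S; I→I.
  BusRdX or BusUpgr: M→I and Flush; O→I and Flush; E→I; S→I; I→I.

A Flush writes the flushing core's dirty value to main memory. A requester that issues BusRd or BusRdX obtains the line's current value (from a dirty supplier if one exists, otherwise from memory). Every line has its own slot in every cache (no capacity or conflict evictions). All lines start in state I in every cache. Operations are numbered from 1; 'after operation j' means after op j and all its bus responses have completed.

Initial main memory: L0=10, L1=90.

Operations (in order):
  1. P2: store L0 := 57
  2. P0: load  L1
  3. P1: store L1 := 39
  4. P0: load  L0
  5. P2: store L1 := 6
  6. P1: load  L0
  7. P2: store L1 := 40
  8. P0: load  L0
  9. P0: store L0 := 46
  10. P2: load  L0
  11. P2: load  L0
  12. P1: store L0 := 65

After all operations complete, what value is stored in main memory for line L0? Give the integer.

[1] P2: store L0 := 57 | P0:I, P1:I, P2:M(57) | bus: BusRdX
[2] P0: load  L1 | P0:E(90), P1:I, P2:I | bus: BusRd
[3] P1: store L1 := 39 | P0:I, P1:M(39), P2:I | bus: BusRdX
[4] P0: load  L0 | P0:S(57), P1:I, P2:O(57) | bus: BusRd
[5] P2: store L1 := 6 | P0:I, P1:I, P2:M(6) | bus: BusRdX,Flush
[6] P1: load  L0 | P0:S(57), P1:S(57), P2:O(57) | bus: BusRd
[7] P2: store L1 := 40 | P0:I, P1:I, P2:M(40) | bus: none
[8] P0: load  L0 | P0:S(57), P1:S(57), P2:O(57) | bus: none
[9] P0: store L0 := 46 | P0:M(46), P1:I, P2:I | bus: BusUpgr,Flush
[10] P2: load  L0 | P0:O(46), P1:I, P2:S(46) | bus: BusRd
[11] P2: load  L0 | P0:O(46), P1:I, P2:S(46) | bus: none
[12] P1: store L0 := 65 | P0:I, P1:M(65), P2:I | bus: BusRdX,Flush

memory[L0] = 46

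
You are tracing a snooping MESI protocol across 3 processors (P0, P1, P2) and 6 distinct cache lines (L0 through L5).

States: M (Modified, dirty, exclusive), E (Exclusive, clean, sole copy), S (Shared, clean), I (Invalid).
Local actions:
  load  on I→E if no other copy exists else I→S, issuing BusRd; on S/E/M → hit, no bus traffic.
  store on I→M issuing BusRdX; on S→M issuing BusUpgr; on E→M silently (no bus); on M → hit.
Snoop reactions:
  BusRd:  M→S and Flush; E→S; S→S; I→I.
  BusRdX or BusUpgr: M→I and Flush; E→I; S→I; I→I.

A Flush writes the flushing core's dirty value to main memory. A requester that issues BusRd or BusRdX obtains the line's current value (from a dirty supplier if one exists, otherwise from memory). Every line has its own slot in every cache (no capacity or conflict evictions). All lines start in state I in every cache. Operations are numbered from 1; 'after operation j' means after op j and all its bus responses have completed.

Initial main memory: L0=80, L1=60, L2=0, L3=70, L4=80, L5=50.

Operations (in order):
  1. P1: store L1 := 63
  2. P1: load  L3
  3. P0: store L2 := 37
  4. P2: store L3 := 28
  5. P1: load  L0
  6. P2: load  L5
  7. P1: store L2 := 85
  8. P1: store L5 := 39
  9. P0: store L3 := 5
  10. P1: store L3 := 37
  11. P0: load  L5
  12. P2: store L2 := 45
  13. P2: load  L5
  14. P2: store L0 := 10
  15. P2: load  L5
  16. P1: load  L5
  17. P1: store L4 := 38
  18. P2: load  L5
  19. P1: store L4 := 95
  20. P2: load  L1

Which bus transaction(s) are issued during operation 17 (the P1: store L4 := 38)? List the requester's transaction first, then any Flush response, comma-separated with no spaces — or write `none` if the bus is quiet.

  op1 P1: store L1 := 63 → I/M/I on L1; bus BusRdX; mem=60
  op2 P1: load  L3 → I/E/I on L3; bus BusRd; mem=70
  op3 P0: store L2 := 37 → M/I/I on L2; bus BusRdX; mem=0
  op4 P2: store L3 := 28 → I/I/M on L3; bus BusRdX; mem=70
  op5 P1: load  L0 → I/E/I on L0; bus BusRd; mem=80
  op6 P2: load  L5 → I/I/E on L5; bus BusRd; mem=50
  op7 P1: store L2 := 85 → I/M/I on L2; bus BusRdX Flush; mem=37
  op8 P1: store L5 := 39 → I/M/I on L5; bus BusRdX; mem=50
  op9 P0: store L3 := 5 → M/I/I on L3; bus BusRdX Flush; mem=28
  op10 P1: store L3 := 37 → I/M/I on L3; bus BusRdX Flush; mem=5
  op11 P0: load  L5 → S/S/I on L5; bus BusRd Flush; mem=39
  op12 P2: store L2 := 45 → I/I/M on L2; bus BusRdX Flush; mem=85
  op13 P2: load  L5 → S/S/S on L5; bus BusRd; mem=39
  op14 P2: store L0 := 10 → I/I/M on L0; bus BusRdX; mem=80
  op15 P2: load  L5 → S/S/S on L5; bus (none); mem=39
  op16 P1: load  L5 → S/S/S on L5; bus (none); mem=39
  op17 P1: store L4 := 38 → I/M/I on L4; bus BusRdX; mem=80
  op18 P2: load  L5 → S/S/S on L5; bus (none); mem=39
  op19 P1: store L4 := 95 → I/M/I on L4; bus (none); mem=80
  op20 P2: load  L1 → I/S/S on L1; bus BusRd Flush; mem=63

bus = BusRdX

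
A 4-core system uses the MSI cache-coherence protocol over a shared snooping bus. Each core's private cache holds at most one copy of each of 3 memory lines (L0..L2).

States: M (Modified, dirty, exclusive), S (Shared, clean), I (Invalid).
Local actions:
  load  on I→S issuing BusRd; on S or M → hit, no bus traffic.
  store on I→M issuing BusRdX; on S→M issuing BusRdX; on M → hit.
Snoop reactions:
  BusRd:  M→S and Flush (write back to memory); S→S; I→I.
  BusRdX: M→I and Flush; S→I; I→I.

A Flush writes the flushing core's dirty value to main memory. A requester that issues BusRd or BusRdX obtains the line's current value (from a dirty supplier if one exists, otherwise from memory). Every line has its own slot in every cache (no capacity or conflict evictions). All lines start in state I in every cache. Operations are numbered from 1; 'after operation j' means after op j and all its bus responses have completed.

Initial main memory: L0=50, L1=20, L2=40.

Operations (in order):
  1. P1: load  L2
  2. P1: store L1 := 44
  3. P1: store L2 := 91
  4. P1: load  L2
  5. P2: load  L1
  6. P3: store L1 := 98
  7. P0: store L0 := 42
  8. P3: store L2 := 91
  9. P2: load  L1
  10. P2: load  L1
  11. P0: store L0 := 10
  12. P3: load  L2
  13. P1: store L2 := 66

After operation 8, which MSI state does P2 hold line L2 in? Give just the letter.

1. P1: load  L2  bus=[BusRd]  L2: P0=I P1=S P2=I P3=I  mem[L2]=40
2. P1: store L1 := 44  bus=[BusRdX]  L1: P0=I P1=M P2=I P3=I  mem[L1]=20
3. P1: store L2 := 91  bus=[BusRdX]  L2: P0=I P1=M P2=I P3=I  mem[L2]=40
4. P1: load  L2  bus=[-]  L2: P0=I P1=M P2=I P3=I  mem[L2]=40
5. P2: load  L1  bus=[BusRd,Flush]  L1: P0=I P1=S P2=S P3=I  mem[L1]=44
6. P3: store L1 := 98  bus=[BusRdX]  L1: P0=I P1=I P2=I P3=M  mem[L1]=44
7. P0: store L0 := 42  bus=[BusRdX]  L0: P0=M P1=I P2=I P3=I  mem[L0]=50
8. P3: store L2 := 91  bus=[BusRdX,Flush]  L2: P0=I P1=I P2=I P3=M  mem[L2]=91
9. P2: load  L1  bus=[BusRd,Flush]  L1: P0=I P1=I P2=S P3=S  mem[L1]=98
10. P2: load  L1  bus=[-]  L1: P0=I P1=I P2=S P3=S  mem[L1]=98
11. P0: store L0 := 10  bus=[-]  L0: P0=M P1=I P2=I P3=I  mem[L0]=50
12. P3: load  L2  bus=[-]  L2: P0=I P1=I P2=I P3=M  mem[L2]=91
13. P1: store L2 := 66  bus=[BusRdX,Flush]  L2: P0=I P1=M P2=I P3=I  mem[L2]=91

state = I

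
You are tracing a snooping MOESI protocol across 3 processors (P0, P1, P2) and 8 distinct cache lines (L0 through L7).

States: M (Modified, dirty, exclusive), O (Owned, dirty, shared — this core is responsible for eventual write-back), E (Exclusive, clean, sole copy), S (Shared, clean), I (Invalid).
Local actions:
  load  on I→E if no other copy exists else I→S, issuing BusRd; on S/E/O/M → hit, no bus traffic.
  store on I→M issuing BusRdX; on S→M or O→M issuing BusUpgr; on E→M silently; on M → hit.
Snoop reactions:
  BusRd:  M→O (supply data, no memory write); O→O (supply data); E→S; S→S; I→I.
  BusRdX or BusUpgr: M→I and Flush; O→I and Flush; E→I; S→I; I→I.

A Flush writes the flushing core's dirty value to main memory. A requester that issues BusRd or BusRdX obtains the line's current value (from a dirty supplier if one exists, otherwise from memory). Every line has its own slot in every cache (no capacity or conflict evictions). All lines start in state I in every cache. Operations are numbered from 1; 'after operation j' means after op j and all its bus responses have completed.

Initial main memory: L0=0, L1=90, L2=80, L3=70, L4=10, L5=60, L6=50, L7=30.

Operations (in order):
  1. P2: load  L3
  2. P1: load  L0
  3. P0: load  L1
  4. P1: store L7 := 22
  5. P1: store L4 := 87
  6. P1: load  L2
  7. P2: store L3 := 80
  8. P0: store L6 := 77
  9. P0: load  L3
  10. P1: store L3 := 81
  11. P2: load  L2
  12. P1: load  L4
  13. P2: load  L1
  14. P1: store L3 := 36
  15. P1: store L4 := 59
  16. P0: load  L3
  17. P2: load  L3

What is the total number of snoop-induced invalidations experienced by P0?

step 1: P2: load  L3  ⟶  IIE  (L3)  txn=BusRd  M[L3]=70
step 2: P1: load  L0  ⟶  IEI  (L0)  txn=BusRd  M[L0]=0
step 3: P0: load  L1  ⟶  EII  (L1)  txn=BusRd  M[L1]=90
step 4: P1: store L7 := 22  ⟶  IMI  (L7)  txn=BusRdX  M[L7]=30
step 5: P1: store L4 := 87  ⟶  IMI  (L4)  txn=BusRdX  M[L4]=10
step 6: P1: load  L2  ⟶  IEI  (L2)  txn=BusRd  M[L2]=80
step 7: P2: store L3 := 80  ⟶  IIM  (L3)  txn=∅  M[L3]=70
step 8: P0: store L6 := 77  ⟶  MII  (L6)  txn=BusRdX  M[L6]=50
step 9: P0: load  L3  ⟶  SIO  (L3)  txn=BusRd  M[L3]=70
step 10: P1: store L3 := 81  ⟶  IMI  (L3)  txn=BusRdX+Flush  M[L3]=80
step 11: P2: load  L2  ⟶  ISS  (L2)  txn=BusRd  M[L2]=80
step 12: P1: load  L4  ⟶  IMI  (L4)  txn=∅  M[L4]=10
step 13: P2: load  L1  ⟶  SIS  (L1)  txn=BusRd  M[L1]=90
step 14: P1: store L3 := 36  ⟶  IMI  (L3)  txn=∅  M[L3]=80
step 15: P1: store L4 := 59  ⟶  IMI  (L4)  txn=∅  M[L4]=10
step 16: P0: load  L3  ⟶  SOI  (L3)  txn=BusRd  M[L3]=80
step 17: P2: load  L3  ⟶  SOS  (L3)  txn=BusRd  M[L3]=80

invalidations = 1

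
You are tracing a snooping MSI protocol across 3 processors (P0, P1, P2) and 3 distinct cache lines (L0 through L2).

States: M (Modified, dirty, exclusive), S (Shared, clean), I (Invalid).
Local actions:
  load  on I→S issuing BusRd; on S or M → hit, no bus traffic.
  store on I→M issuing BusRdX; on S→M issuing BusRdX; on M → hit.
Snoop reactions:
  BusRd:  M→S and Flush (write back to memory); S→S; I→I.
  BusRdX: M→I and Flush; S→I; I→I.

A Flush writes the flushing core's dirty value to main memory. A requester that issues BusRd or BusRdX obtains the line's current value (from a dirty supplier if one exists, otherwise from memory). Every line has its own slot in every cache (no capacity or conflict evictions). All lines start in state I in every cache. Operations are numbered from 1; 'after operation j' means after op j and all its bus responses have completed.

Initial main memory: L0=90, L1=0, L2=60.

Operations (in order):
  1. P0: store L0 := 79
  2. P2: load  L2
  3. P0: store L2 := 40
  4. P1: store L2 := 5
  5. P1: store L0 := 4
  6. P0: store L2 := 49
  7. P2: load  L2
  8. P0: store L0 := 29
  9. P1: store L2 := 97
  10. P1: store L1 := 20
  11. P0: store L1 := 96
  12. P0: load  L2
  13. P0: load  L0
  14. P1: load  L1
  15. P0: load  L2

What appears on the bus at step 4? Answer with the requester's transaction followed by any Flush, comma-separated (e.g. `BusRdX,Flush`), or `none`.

  op1 P0: store L0 := 79 → M/I/I on L0; bus BusRdX; mem=90
  op2 P2: load  L2 → I/I/S on L2; bus BusRd; mem=60
  op3 P0: store L2 := 40 → M/I/I on L2; bus BusRdX; mem=60
  op4 P1: store L2 := 5 → I/M/I on L2; bus BusRdX Flush; mem=40
  op5 P1: store L0 := 4 → I/M/I on L0; bus BusRdX Flush; mem=79
  op6 P0: store L2 := 49 → M/I/I on L2; bus BusRdX Flush; mem=5
  op7 P2: load  L2 → S/I/S on L2; bus BusRd Flush; mem=49
  op8 P0: store L0 := 29 → M/I/I on L0; bus BusRdX Flush; mem=4
  op9 P1: store L2 := 97 → I/M/I on L2; bus BusRdX; mem=49
  op10 P1: store L1 := 20 → I/M/I on L1; bus BusRdX; mem=0
  op11 P0: store L1 := 96 → M/I/I on L1; bus BusRdX Flush; mem=20
  op12 P0: load  L2 → S/S/I on L2; bus BusRd Flush; mem=97
  op13 P0: load  L0 → M/I/I on L0; bus (none); mem=4
  op14 P1: load  L1 → S/S/I on L1; bus BusRd Flush; mem=96
  op15 P0: load  L2 → S/S/I on L2; bus (none); mem=97

bus = BusRdX,Flush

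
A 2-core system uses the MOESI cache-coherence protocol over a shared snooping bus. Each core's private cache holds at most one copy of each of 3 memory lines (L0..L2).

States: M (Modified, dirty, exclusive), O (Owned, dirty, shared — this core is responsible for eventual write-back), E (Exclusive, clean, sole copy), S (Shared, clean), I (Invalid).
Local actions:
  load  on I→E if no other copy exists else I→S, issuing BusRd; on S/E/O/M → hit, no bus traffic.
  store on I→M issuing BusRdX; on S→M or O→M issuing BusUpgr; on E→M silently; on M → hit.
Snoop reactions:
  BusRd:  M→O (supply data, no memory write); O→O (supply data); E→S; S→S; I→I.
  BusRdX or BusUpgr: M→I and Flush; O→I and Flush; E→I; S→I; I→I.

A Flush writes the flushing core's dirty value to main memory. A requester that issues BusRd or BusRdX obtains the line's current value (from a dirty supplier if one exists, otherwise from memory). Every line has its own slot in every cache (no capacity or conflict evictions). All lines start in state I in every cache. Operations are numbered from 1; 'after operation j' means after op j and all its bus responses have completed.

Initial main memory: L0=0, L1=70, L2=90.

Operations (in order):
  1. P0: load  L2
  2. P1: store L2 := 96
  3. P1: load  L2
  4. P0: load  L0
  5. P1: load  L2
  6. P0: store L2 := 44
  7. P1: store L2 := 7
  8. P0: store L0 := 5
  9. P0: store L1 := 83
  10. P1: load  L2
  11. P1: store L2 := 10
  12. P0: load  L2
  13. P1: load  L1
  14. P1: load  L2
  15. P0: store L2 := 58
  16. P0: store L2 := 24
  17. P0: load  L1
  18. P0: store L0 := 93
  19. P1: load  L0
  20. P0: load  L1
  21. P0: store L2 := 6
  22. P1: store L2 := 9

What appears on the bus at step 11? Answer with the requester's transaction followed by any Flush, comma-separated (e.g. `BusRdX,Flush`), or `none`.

  op1 P0: load  L2 → E/I on L2; bus BusRd; mem=90
  op2 P1: store L2 := 96 → I/M on L2; bus BusRdX; mem=90
  op3 P1: load  L2 → I/M on L2; bus (none); mem=90
  op4 P0: load  L0 → E/I on L0; bus BusRd; mem=0
  op5 P1: load  L2 → I/M on L2; bus (none); mem=90
  op6 P0: store L2 := 44 → M/I on L2; bus BusRdX Flush; mem=96
  op7 P1: store L2 := 7 → I/M on L2; bus BusRdX Flush; mem=44
  op8 P0: store L0 := 5 → M/I on L0; bus (none); mem=0
  op9 P0: store L1 := 83 → M/I on L1; bus BusRdX; mem=70
  op10 P1: load  L2 → I/M on L2; bus (none); mem=44
  op11 P1: store L2 := 10 → I/M on L2; bus (none); mem=44
  op12 P0: load  L2 → S/O on L2; bus BusRd; mem=44
  op13 P1: load  L1 → O/S on L1; bus BusRd; mem=70
  op14 P1: load  L2 → S/O on L2; bus (none); mem=44
  op15 P0: store L2 := 58 → M/I on L2; bus BusUpgr Flush; mem=10
  op16 P0: store L2 := 24 → M/I on L2; bus (none); mem=10
  op17 P0: load  L1 → O/S on L1; bus (none); mem=70
  op18 P0: store L0 := 93 → M/I on L0; bus (none); mem=0
  op19 P1: load  L0 → O/S on L0; bus BusRd; mem=0
  op20 P0: load  L1 → O/S on L1; bus (none); mem=70
  op21 P0: store L2 := 6 → M/I on L2; bus (none); mem=10
  op22 P1: store L2 := 9 → I/M on L2; bus BusRdX Flush; mem=6

bus = none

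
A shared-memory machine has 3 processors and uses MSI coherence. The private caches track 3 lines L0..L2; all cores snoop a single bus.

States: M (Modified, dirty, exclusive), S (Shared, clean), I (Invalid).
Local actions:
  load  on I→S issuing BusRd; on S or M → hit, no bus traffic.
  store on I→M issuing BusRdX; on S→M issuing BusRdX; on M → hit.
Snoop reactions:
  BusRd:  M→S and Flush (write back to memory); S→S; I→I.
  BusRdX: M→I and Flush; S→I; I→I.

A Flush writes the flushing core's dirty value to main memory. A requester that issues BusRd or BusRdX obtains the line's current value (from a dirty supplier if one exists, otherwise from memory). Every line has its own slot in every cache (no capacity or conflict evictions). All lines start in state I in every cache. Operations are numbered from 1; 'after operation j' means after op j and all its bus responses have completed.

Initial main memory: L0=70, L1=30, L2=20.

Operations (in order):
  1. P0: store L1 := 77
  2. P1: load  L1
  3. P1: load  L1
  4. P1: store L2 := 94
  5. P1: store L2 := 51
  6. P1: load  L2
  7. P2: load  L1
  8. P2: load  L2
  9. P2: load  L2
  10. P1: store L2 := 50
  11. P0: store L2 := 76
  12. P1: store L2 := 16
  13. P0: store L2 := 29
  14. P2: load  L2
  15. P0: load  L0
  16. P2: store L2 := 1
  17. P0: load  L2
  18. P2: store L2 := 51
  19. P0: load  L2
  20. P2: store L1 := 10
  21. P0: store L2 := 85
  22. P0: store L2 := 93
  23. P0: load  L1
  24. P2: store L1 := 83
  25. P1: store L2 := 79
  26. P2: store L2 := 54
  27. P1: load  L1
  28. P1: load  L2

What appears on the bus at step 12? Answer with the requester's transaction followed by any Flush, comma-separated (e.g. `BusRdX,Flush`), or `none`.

bus = BusRdX,Flush

  op1 P0: store L1 := 77 → M/I/I on L1; bus BusRdX; mem=30
  op2 P1: load  L1 → S/S/I on L1; bus BusRd Flush; mem=77
  op3 P1: load  L1 → S/S/I on L1; bus (none); mem=77
  op4 P1: store L2 := 94 → I/M/I on L2; bus BusRdX; mem=20
  op5 P1: store L2 := 51 → I/M/I on L2; bus (none); mem=20
  op6 P1: load  L2 → I/M/I on L2; bus (none); mem=20
  op7 P2: load  L1 → S/S/S on L1; bus BusRd; mem=77
  op8 P2: load  L2 → I/S/S on L2; bus BusRd Flush; mem=51
  op9 P2: load  L2 → I/S/S on L2; bus (none); mem=51
  op10 P1: store L2 := 50 → I/M/I on L2; bus BusRdX; mem=51
  op11 P0: store L2 := 76 → M/I/I on L2; bus BusRdX Flush; mem=50
  op12 P1: store L2 := 16 → I/M/I on L2; bus BusRdX Flush; mem=76
  op13 P0: store L2 := 29 → M/I/I on L2; bus BusRdX Flush; mem=16
  op14 P2: load  L2 → S/I/S on L2; bus BusRd Flush; mem=29
  op15 P0: load  L0 → S/I/I on L0; bus BusRd; mem=70
  op16 P2: store L2 := 1 → I/I/M on L2; bus BusRdX; mem=29
  op17 P0: load  L2 → S/I/S on L2; bus BusRd Flush; mem=1
  op18 P2: store L2 := 51 → I/I/M on L2; bus BusRdX; mem=1
  op19 P0: load  L2 → S/I/S on L2; bus BusRd Flush; mem=51
  op20 P2: store L1 := 10 → I/I/M on L1; bus BusRdX; mem=77
  op21 P0: store L2 := 85 → M/I/I on L2; bus BusRdX; mem=51
  op22 P0: store L2 := 93 → M/I/I on L2; bus (none); mem=51
  op23 P0: load  L1 → S/I/S on L1; bus BusRd Flush; mem=10
  op24 P2: store L1 := 83 → I/I/M on L1; bus BusRdX; mem=10
  op25 P1: store L2 := 79 → I/M/I on L2; bus BusRdX Flush; mem=93
  op26 P2: store L2 := 54 → I/I/M on L2; bus BusRdX Flush; mem=79
  op27 P1: load  L1 → I/S/S on L1; bus BusRd Flush; mem=83
  op28 P1: load  L2 → I/S/S on L2; bus BusRd Flush; mem=54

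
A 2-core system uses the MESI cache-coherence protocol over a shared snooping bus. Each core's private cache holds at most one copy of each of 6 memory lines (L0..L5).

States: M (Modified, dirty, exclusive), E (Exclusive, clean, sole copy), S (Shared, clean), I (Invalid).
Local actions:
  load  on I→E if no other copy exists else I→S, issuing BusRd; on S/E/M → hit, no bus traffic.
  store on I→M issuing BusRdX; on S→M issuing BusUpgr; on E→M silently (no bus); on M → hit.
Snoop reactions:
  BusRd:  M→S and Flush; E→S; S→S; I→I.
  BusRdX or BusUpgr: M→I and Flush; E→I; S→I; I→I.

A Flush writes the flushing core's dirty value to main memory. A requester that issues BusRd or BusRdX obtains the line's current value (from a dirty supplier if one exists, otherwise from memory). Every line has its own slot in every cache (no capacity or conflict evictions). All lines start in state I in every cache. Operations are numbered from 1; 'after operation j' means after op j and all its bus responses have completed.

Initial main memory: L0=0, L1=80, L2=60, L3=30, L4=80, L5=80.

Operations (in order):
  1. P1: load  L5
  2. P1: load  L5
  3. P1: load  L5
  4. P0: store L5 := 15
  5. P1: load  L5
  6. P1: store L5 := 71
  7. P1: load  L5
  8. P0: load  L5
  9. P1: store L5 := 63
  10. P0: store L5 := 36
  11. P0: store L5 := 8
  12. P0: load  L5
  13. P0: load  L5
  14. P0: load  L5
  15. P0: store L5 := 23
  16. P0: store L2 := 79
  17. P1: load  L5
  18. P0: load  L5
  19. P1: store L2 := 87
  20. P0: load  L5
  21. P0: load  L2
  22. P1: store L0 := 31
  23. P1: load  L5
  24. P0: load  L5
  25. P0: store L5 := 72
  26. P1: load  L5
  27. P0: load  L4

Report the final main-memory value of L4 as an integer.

memory[L4] = 80

  op1 P1: load  L5 → I/E on L5; bus BusRd; mem=80
  op2 P1: load  L5 → I/E on L5; bus (none); mem=80
  op3 P1: load  L5 → I/E on L5; bus (none); mem=80
  op4 P0: store L5 := 15 → M/I on L5; bus BusRdX; mem=80
  op5 P1: load  L5 → S/S on L5; bus BusRd Flush; mem=15
  op6 P1: store L5 := 71 → I/M on L5; bus BusUpgr; mem=15
  op7 P1: load  L5 → I/M on L5; bus (none); mem=15
  op8 P0: load  L5 → S/S on L5; bus BusRd Flush; mem=71
  op9 P1: store L5 := 63 → I/M on L5; bus BusUpgr; mem=71
  op10 P0: store L5 := 36 → M/I on L5; bus BusRdX Flush; mem=63
  op11 P0: store L5 := 8 → M/I on L5; bus (none); mem=63
  op12 P0: load  L5 → M/I on L5; bus (none); mem=63
  op13 P0: load  L5 → M/I on L5; bus (none); mem=63
  op14 P0: load  L5 → M/I on L5; bus (none); mem=63
  op15 P0: store L5 := 23 → M/I on L5; bus (none); mem=63
  op16 P0: store L2 := 79 → M/I on L2; bus BusRdX; mem=60
  op17 P1: load  L5 → S/S on L5; bus BusRd Flush; mem=23
  op18 P0: load  L5 → S/S on L5; bus (none); mem=23
  op19 P1: store L2 := 87 → I/M on L2; bus BusRdX Flush; mem=79
  op20 P0: load  L5 → S/S on L5; bus (none); mem=23
  op21 P0: load  L2 → S/S on L2; bus BusRd Flush; mem=87
  op22 P1: store L0 := 31 → I/M on L0; bus BusRdX; mem=0
  op23 P1: load  L5 → S/S on L5; bus (none); mem=23
  op24 P0: load  L5 → S/S on L5; bus (none); mem=23
  op25 P0: store L5 := 72 → M/I on L5; bus BusUpgr; mem=23
  op26 P1: load  L5 → S/S on L5; bus BusRd Flush; mem=72
  op27 P0: load  L4 → E/I on L4; bus BusRd; mem=80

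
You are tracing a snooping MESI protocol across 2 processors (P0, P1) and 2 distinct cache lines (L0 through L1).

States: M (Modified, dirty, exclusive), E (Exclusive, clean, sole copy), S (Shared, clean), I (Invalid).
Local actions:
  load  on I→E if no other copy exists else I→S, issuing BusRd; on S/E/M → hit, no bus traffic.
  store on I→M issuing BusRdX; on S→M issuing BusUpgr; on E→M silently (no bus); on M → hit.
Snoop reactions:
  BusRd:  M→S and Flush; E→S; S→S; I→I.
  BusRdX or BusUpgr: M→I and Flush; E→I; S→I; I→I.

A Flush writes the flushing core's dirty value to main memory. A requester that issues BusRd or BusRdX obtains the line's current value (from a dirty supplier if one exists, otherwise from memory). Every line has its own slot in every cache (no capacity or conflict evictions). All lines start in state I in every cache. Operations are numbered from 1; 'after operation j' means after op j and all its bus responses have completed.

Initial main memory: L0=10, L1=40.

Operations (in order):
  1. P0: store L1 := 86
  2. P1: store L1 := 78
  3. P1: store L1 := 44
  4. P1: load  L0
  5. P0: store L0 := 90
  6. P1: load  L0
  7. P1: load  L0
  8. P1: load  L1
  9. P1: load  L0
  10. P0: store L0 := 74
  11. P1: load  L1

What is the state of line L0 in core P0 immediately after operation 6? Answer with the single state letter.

1. P0: store L1 := 86  bus=[BusRdX]  L1: P0=M P1=I  mem[L1]=40
2. P1: store L1 := 78  bus=[BusRdX,Flush]  L1: P0=I P1=M  mem[L1]=86
3. P1: store L1 := 44  bus=[-]  L1: P0=I P1=M  mem[L1]=86
4. P1: load  L0  bus=[BusRd]  L0: P0=I P1=E  mem[L0]=10
5. P0: store L0 := 90  bus=[BusRdX]  L0: P0=M P1=I  mem[L0]=10
6. P1: load  L0  bus=[BusRd,Flush]  L0: P0=S P1=S  mem[L0]=90
7. P1: load  L0  bus=[-]  L0: P0=S P1=S  mem[L0]=90
8. P1: load  L1  bus=[-]  L1: P0=I P1=M  mem[L1]=86
9. P1: load  L0  bus=[-]  L0: P0=S P1=S  mem[L0]=90
10. P0: store L0 := 74  bus=[BusUpgr]  L0: P0=M P1=I  mem[L0]=90
11. P1: load  L1  bus=[-]  L1: P0=I P1=M  mem[L1]=86

state = S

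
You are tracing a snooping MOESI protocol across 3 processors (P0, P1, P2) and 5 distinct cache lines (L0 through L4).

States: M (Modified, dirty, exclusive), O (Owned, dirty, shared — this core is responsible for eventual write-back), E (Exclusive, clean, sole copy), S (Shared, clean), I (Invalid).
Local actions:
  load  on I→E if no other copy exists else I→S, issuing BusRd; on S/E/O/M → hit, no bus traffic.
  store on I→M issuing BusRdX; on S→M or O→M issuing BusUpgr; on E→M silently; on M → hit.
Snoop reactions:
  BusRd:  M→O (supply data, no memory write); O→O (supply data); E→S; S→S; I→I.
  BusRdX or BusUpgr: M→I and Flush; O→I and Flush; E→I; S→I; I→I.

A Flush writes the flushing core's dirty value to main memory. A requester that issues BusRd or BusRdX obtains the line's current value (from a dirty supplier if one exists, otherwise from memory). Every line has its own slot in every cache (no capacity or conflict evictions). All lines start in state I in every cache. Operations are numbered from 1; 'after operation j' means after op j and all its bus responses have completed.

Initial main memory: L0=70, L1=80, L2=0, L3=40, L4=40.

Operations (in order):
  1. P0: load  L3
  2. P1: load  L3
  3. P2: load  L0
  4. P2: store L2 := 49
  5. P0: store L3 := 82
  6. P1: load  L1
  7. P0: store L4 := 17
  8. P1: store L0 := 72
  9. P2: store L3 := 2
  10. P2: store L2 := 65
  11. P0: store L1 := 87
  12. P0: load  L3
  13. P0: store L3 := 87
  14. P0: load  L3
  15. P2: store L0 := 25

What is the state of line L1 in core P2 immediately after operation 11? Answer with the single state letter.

state = I

1. P0: load  L3  bus=[BusRd]  L3: P0=E P1=I P2=I  mem[L3]=40
2. P1: load  L3  bus=[BusRd]  L3: P0=S P1=S P2=I  mem[L3]=40
3. P2: load  L0  bus=[BusRd]  L0: P0=I P1=I P2=E  mem[L0]=70
4. P2: store L2 := 49  bus=[BusRdX]  L2: P0=I P1=I P2=M  mem[L2]=0
5. P0: store L3 := 82  bus=[BusUpgr]  L3: P0=M P1=I P2=I  mem[L3]=40
6. P1: load  L1  bus=[BusRd]  L1: P0=I P1=E P2=I  mem[L1]=80
7. P0: store L4 := 17  bus=[BusRdX]  L4: P0=M P1=I P2=I  mem[L4]=40
8. P1: store L0 := 72  bus=[BusRdX]  L0: P0=I P1=M P2=I  mem[L0]=70
9. P2: store L3 := 2  bus=[BusRdX,Flush]  L3: P0=I P1=I P2=M  mem[L3]=82
10. P2: store L2 := 65  bus=[-]  L2: P0=I P1=I P2=M  mem[L2]=0
11. P0: store L1 := 87  bus=[BusRdX]  L1: P0=M P1=I P2=I  mem[L1]=80
12. P0: load  L3  bus=[BusRd]  L3: P0=S P1=I P2=O  mem[L3]=82
13. P0: store L3 := 87  bus=[BusUpgr,Flush]  L3: P0=M P1=I P2=I  mem[L3]=2
14. P0: load  L3  bus=[-]  L3: P0=M P1=I P2=I  mem[L3]=2
15. P2: store L0 := 25  bus=[BusRdX,Flush]  L0: P0=I P1=I P2=M  mem[L0]=72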